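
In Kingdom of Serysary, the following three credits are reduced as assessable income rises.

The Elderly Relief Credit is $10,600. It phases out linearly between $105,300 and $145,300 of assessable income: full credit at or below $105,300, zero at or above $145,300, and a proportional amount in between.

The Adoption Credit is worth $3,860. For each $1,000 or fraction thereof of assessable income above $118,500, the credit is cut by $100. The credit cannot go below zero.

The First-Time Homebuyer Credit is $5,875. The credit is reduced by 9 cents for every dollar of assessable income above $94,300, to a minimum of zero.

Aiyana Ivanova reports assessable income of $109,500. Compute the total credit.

$17,854

Elderly Relief Credit: $109,500 is $4,200 into a $40,000 phase-out range, leaving 35,800/40,000 of the credit: $10,600 × 35,800/40,000 = $9,487.
Adoption Credit: $109,500 is at or below the $118,500 threshold, so the full $3,860 applies.
First-Time Homebuyer Credit: 9% of the $15,200 excess over $94,300 is $1,368; credit = $5,875 − $1,368 = $4,507.
Total: $9,487 + $3,860 + $4,507 = $17,854.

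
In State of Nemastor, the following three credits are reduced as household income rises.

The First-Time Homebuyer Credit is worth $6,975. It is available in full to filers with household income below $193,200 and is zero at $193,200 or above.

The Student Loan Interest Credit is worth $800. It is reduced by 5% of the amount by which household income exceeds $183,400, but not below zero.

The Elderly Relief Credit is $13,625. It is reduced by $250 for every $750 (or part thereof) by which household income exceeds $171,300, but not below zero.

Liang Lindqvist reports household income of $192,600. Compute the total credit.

First-Time Homebuyer Credit: $192,600 is below the $193,200 cutoff, so the full $6,975 applies.
Student Loan Interest Credit: 5% of the $9,200 excess over $183,400 is $460; credit = $800 − $460 = $340.
Elderly Relief Credit: income exceeds $171,300 by $21,300, which is 29 full-or-partial $750 increments; reduction = 29 × $250 = $7,250, leaving $6,375.
Total: $6,975 + $340 + $6,375 = $13,690.

$13,690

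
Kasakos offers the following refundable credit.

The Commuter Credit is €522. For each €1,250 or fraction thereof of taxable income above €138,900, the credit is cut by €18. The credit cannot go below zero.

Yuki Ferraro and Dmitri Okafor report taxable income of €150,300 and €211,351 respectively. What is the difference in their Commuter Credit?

€342

Yuki (€150,300): Commuter Credit: income exceeds €138,900 by €11,400, which is 10 full-or-partial €1,250 increments; reduction = 10 × €18 = €180, leaving €342.
Dmitri (€211,351): Commuter Credit: income exceeds €138,900 by €72,451 → 58 increments × €18 = €1,044 ≥ base, so the credit is €0.
Difference: |€342 − €0| = €342.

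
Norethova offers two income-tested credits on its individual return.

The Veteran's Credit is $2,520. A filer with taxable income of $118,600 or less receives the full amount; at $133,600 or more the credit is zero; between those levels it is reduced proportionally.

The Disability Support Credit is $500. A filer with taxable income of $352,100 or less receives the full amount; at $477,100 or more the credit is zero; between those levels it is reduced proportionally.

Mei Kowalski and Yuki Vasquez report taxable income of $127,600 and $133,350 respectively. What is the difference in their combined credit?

Mei ($127,600): Veteran's Credit: $127,600 is $9,000 into a $15,000 phase-out range, leaving 6,000/15,000 of the credit: $2,520 × 6,000/15,000 = $1,008. Disability Support Credit: $127,600 is at or below the $352,100 threshold, so the full $500 applies. total $1,008 + $500 = $1,508
Yuki ($133,350): Veteran's Credit: $133,350 is $14,750 into a $15,000 phase-out range, leaving 250/15,000 of the credit: $2,520 × 250/15,000 = $42. Disability Support Credit: $133,350 is at or below the $352,100 threshold, so the full $500 applies. total $42 + $500 = $542
Difference: |$1,508 − $542| = $966.

$966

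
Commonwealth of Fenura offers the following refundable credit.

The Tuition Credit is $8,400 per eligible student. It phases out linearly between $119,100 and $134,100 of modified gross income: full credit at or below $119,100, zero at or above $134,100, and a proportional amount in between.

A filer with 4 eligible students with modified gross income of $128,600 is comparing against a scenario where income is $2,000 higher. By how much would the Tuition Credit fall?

At $128,600 — base = 4 × $8,400 = $33,600. $128,600 is $9,500 into a $15,000 phase-out range, leaving 5,500/15,000 of the credit: $33,600 × 5,500/15,000 = $12,320.
At $130,600 — base = 4 × $8,400 = $33,600. $130,600 is $11,500 into a $15,000 phase-out range, leaving 3,500/15,000 of the credit: $33,600 × 3,500/15,000 = $7,840.
Lost: $12,320 − $7,840 = $4,480.

$4,480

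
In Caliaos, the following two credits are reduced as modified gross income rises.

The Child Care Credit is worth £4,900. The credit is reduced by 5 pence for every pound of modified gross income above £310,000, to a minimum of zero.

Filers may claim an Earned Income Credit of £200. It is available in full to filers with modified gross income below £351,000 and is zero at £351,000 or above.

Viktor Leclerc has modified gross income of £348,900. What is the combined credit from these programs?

Child Care Credit: 5% of the £38,900 excess over £310,000 is £1,945; credit = £4,900 − £1,945 = £2,955.
Earned Income Credit: £348,900 is below the £351,000 cutoff, so the full £200 applies.
Total: £2,955 + £200 = £3,155.

£3,155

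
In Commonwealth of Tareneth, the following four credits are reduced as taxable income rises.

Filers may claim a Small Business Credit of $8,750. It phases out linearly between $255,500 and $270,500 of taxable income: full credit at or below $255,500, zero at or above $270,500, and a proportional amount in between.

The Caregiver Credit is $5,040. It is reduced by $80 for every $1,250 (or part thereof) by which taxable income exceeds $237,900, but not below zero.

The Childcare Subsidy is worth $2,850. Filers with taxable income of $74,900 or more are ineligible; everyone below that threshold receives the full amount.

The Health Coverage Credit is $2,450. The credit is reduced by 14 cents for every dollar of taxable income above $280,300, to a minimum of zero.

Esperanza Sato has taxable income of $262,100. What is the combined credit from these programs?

Small Business Credit: $262,100 is $6,600 into a $15,000 phase-out range, leaving 8,400/15,000 of the credit: $8,750 × 8,400/15,000 = $4,900.
Caregiver Credit: income exceeds $237,900 by $24,200, which is 20 full-or-partial $1,250 increments; reduction = 20 × $80 = $1,600, leaving $3,440.
Childcare Subsidy: $262,100 meets or exceeds the $74,900 cutoff, so the credit is $0.
Health Coverage Credit: $262,100 is at or below the $280,300 threshold, so the full $2,450 applies.
Total: $4,900 + $3,440 + $0 + $2,450 = $10,790.

$10,790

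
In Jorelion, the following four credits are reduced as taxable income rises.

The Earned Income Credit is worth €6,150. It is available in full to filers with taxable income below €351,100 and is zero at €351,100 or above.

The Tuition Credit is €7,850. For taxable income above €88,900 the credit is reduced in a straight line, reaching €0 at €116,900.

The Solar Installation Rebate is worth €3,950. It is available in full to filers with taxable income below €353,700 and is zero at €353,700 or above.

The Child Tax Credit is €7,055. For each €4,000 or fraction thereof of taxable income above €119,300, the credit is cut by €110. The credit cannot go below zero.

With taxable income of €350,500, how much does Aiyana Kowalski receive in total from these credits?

Earned Income Credit: €350,500 is below the €351,100 cutoff, so the full €6,150 applies.
Tuition Credit: €350,500 is at or above €116,900, so the credit is €0.
Solar Installation Rebate: €350,500 is below the €353,700 cutoff, so the full €3,950 applies.
Child Tax Credit: income exceeds €119,300 by €231,200, which is 58 full-or-partial €4,000 increments; reduction = 58 × €110 = €6,380, leaving €675.
Total: €6,150 + €0 + €3,950 + €675 = €10,775.

€10,775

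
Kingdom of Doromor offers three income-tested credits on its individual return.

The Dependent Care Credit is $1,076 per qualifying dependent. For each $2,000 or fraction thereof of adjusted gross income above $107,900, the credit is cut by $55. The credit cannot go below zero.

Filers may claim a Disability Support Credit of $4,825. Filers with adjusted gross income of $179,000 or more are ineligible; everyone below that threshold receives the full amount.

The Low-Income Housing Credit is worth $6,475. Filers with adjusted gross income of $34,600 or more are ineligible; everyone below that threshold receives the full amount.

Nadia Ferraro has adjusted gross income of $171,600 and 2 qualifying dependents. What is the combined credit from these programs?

Dependent Care Credit: base = 2 × $1,076 = $2,152. income exceeds $107,900 by $63,700, which is 32 full-or-partial $2,000 increments; reduction = 32 × $55 = $1,760, leaving $392.
Disability Support Credit: $171,600 is below the $179,000 cutoff, so the full $4,825 applies.
Low-Income Housing Credit: $171,600 meets or exceeds the $34,600 cutoff, so the credit is $0.
Total: $392 + $4,825 + $0 = $5,217.

$5,217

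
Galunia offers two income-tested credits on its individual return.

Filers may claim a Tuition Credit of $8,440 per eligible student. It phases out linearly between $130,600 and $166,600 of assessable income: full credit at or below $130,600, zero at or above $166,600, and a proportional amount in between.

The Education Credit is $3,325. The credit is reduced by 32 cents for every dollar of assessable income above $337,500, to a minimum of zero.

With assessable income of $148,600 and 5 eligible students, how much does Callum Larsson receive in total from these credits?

$24,425

Tuition Credit: base = 5 × $8,440 = $42,200. $148,600 is $18,000 into a $36,000 phase-out range, leaving 18,000/36,000 of the credit: $42,200 × 18,000/36,000 = $21,100.
Education Credit: $148,600 is at or below the $337,500 threshold, so the full $3,325 applies.
Total: $21,100 + $3,325 = $24,425.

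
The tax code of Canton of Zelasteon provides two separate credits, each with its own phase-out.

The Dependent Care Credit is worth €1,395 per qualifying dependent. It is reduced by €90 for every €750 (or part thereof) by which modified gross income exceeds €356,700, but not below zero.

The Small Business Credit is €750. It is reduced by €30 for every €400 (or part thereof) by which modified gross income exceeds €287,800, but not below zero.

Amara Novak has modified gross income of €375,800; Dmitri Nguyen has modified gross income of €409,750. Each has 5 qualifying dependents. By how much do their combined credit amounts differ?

Amara (€375,800): Dependent Care Credit: base = 5 × €1,395 = €6,975. income exceeds €356,700 by €19,100, which is 26 full-or-partial €750 increments; reduction = 26 × €90 = €2,340, leaving €4,635. Small Business Credit: income exceeds €287,800 by €88,000 → 220 increments × €30 = €6,600 ≥ base, so the credit is €0. total €4,635 + €0 = €4,635
Dmitri (€409,750): Dependent Care Credit: base = 5 × €1,395 = €6,975. income exceeds €356,700 by €53,050, which is 71 full-or-partial €750 increments; reduction = 71 × €90 = €6,390, leaving €585. Small Business Credit: income exceeds €287,800 by €121,950 → 305 increments × €30 = €9,150 ≥ base, so the credit is €0. total €585 + €0 = €585
Difference: |€4,635 − €585| = €4,050.

€4,050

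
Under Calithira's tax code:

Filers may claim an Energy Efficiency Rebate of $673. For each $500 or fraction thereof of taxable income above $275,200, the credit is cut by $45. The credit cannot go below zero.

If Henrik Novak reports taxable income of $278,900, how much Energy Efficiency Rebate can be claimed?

Energy Efficiency Rebate: income exceeds $275,200 by $3,700, which is 8 full-or-partial $500 increments; reduction = 8 × $45 = $360, leaving $313.

$313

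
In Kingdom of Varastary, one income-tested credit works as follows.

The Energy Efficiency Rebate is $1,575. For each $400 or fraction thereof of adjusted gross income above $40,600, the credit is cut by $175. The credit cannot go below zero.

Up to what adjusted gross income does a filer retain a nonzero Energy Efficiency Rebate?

After 8 increments the reduction is 8 × $175 = $1,400, leaving $175; one more increment wipes it out. Increment 8 ends at excess 8 × $400 = $3,200, so the highest qualifying income is $40,600 + $3,200 = $43,800.

$43,800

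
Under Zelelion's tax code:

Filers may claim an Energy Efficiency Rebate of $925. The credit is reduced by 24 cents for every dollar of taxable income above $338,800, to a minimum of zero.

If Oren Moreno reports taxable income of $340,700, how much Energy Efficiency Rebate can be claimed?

$469

Energy Efficiency Rebate: 24% of the $1,900 excess over $338,800 is $456; credit = $925 − $456 = $469.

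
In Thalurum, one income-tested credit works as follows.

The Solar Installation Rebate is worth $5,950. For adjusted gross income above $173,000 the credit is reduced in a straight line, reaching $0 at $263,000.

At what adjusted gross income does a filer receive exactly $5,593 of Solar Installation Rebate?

$178,400

$5,593 is 5,593/5,950 of the full $5,950, so 357/5,950 of the $90,000 range has been used: income = $173,000 + $90,000 × 357/5,950 = $178,400.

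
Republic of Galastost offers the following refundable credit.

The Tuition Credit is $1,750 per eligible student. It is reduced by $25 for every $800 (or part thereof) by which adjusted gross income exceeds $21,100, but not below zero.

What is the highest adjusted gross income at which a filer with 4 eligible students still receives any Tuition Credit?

Full credit = 4 × $1,750 = $7,000.
After 279 increments the reduction is 279 × $25 = $6,975, leaving $25; one more increment wipes it out. Increment 279 ends at excess 279 × $800 = $223,200, so the highest qualifying income is $21,100 + $223,200 = $244,300.

$244,300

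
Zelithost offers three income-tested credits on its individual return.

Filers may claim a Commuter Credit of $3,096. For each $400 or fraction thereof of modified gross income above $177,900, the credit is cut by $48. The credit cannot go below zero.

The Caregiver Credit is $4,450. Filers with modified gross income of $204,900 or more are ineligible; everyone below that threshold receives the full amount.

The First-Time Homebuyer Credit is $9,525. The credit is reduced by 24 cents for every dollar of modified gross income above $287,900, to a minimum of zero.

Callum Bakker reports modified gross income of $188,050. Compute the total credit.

$15,823

Commuter Credit: income exceeds $177,900 by $10,150, which is 26 full-or-partial $400 increments; reduction = 26 × $48 = $1,248, leaving $1,848.
Caregiver Credit: $188,050 is below the $204,900 cutoff, so the full $4,450 applies.
First-Time Homebuyer Credit: $188,050 is at or below the $287,900 threshold, so the full $9,525 applies.
Total: $1,848 + $4,450 + $9,525 = $15,823.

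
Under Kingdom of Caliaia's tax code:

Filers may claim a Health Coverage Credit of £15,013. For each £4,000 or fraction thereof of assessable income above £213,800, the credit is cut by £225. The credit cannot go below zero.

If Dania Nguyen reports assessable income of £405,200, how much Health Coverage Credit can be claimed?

Health Coverage Credit: income exceeds £213,800 by £191,400, which is 48 full-or-partial £4,000 increments; reduction = 48 × £225 = £10,800, leaving £4,213.

£4,213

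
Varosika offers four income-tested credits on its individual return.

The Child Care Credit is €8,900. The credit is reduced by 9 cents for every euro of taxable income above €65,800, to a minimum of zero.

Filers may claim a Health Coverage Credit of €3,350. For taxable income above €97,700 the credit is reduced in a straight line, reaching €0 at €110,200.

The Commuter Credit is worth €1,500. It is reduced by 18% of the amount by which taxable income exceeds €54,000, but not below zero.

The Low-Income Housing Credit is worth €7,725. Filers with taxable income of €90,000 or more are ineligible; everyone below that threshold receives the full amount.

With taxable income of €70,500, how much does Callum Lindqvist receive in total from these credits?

Child Care Credit: 9% of the €4,700 excess over €65,800 is €423; credit = €8,900 − €423 = €8,477.
Health Coverage Credit: €70,500 is at or below the €97,700 threshold, so the full €3,350 applies.
Commuter Credit: 18% of the €16,500 excess over €54,000 is €2,970 ≥ base, so the credit is €0.
Low-Income Housing Credit: €70,500 is below the €90,000 cutoff, so the full €7,725 applies.
Total: €8,477 + €3,350 + €0 + €7,725 = €19,552.

€19,552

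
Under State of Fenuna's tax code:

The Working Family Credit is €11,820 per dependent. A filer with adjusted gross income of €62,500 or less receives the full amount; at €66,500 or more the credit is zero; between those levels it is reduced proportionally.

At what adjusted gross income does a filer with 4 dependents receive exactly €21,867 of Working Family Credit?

€64,650

Full credit = 4 × €11,820 = €47,280.
€21,867 is 21,867/47,280 of the full €47,280, so 25,413/47,280 of the €4,000 range has been used: income = €62,500 + €4,000 × 25,413/47,280 = €64,650.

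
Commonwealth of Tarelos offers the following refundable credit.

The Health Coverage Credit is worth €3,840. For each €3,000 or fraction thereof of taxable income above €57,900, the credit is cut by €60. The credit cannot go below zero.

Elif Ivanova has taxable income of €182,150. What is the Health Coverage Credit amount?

Health Coverage Credit: income exceeds €57,900 by €124,250, which is 42 full-or-partial €3,000 increments; reduction = 42 × €60 = €2,520, leaving €1,320.

€1,320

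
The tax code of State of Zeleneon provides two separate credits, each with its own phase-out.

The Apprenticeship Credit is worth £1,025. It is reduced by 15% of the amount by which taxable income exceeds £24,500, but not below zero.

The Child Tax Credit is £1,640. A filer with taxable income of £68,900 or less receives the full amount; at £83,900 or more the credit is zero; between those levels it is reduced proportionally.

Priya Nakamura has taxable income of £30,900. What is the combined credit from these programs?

£1,705

Apprenticeship Credit: 15% of the £6,400 excess over £24,500 is £960; credit = £1,025 − £960 = £65.
Child Tax Credit: £30,900 is at or below the £68,900 threshold, so the full £1,640 applies.
Total: £65 + £1,640 = £1,705.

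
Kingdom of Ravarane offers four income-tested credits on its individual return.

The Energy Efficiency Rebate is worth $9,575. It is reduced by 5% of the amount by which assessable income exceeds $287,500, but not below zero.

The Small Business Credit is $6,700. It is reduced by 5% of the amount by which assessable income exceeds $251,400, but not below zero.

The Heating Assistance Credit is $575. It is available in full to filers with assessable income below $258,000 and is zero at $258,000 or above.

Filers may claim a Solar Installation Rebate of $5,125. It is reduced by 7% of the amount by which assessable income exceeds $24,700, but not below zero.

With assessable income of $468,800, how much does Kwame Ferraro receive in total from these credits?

$510

Energy Efficiency Rebate: 5% of the $181,300 excess over $287,500 is $9,065; credit = $9,575 − $9,065 = $510.
Small Business Credit: 5% of the $217,400 excess over $251,400 is $10,870 ≥ base, so the credit is $0.
Heating Assistance Credit: $468,800 meets or exceeds the $258,000 cutoff, so the credit is $0.
Solar Installation Rebate: 7% of the $444,100 excess over $24,700 is $31,087 ≥ base, so the credit is $0.
Total: $510 + $0 + $0 + $0 = $510.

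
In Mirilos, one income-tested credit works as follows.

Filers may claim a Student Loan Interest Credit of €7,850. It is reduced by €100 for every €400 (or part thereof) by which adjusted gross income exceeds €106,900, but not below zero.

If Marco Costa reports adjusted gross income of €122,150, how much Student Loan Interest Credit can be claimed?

Student Loan Interest Credit: income exceeds €106,900 by €15,250, which is 39 full-or-partial €400 increments; reduction = 39 × €100 = €3,900, leaving €3,950.

€3,950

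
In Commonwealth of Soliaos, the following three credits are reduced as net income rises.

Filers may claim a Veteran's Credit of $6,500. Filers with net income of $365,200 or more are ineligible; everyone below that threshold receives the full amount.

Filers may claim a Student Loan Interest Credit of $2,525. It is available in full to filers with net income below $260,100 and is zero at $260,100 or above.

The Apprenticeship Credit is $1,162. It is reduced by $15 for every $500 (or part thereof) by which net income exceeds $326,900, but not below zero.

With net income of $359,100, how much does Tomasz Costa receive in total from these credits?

Veteran's Credit: $359,100 is below the $365,200 cutoff, so the full $6,500 applies.
Student Loan Interest Credit: $359,100 meets or exceeds the $260,100 cutoff, so the credit is $0.
Apprenticeship Credit: income exceeds $326,900 by $32,200, which is 65 full-or-partial $500 increments; reduction = 65 × $15 = $975, leaving $187.
Total: $6,500 + $0 + $187 = $6,687.

$6,687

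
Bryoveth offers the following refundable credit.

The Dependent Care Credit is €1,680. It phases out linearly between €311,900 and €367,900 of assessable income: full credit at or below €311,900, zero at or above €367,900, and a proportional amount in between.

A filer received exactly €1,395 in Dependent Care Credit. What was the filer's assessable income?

€321,400

€1,395 is 1,395/1,680 of the full €1,680, so 285/1,680 of the €56,000 range has been used: income = €311,900 + €56,000 × 285/1,680 = €321,400.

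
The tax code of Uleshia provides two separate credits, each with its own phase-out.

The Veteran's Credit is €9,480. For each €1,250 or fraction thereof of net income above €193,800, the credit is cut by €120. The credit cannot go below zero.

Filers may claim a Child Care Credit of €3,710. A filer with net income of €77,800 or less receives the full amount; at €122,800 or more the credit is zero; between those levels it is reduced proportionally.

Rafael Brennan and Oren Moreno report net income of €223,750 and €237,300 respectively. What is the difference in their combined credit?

€1,320

Rafael (€223,750): Veteran's Credit: income exceeds €193,800 by €29,950, which is 24 full-or-partial €1,250 increments; reduction = 24 × €120 = €2,880, leaving €6,600. Child Care Credit: €223,750 is at or above €122,800, so the credit is €0. total €6,600 + €0 = €6,600
Oren (€237,300): Veteran's Credit: income exceeds €193,800 by €43,500, which is 35 full-or-partial €1,250 increments; reduction = 35 × €120 = €4,200, leaving €5,280. Child Care Credit: €237,300 is at or above €122,800, so the credit is €0. total €5,280 + €0 = €5,280
Difference: |€6,600 − €5,280| = €1,320.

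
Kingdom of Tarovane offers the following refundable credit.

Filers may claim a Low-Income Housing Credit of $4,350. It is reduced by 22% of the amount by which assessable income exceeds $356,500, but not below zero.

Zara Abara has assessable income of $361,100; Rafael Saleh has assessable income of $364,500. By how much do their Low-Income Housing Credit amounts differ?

Zara ($361,100): Low-Income Housing Credit: 22% of the $4,600 excess over $356,500 is $1,012; credit = $4,350 − $1,012 = $3,338.
Rafael ($364,500): Low-Income Housing Credit: 22% of the $8,000 excess over $356,500 is $1,760; credit = $4,350 − $1,760 = $2,590.
Difference: |$3,338 − $2,590| = $748.

$748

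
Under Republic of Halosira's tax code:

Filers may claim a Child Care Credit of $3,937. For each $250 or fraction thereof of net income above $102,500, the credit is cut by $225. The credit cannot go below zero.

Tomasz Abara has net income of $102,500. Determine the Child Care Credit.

Child Care Credit: $102,500 is at or below the $102,500 threshold, so the full $3,937 applies.

$3,937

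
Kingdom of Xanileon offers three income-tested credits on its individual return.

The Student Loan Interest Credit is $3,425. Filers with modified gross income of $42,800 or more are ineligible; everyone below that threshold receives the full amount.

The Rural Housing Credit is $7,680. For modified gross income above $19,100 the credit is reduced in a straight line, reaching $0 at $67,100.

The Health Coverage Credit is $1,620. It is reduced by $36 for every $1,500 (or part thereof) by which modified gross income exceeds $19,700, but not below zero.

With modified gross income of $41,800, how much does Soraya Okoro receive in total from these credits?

Student Loan Interest Credit: $41,800 is below the $42,800 cutoff, so the full $3,425 applies.
Rural Housing Credit: $41,800 is $22,700 into a $48,000 phase-out range, leaving 25,300/48,000 of the credit: $7,680 × 25,300/48,000 = $4,048.
Health Coverage Credit: income exceeds $19,700 by $22,100, which is 15 full-or-partial $1,500 increments; reduction = 15 × $36 = $540, leaving $1,080.
Total: $3,425 + $4,048 + $1,080 = $8,553.

$8,553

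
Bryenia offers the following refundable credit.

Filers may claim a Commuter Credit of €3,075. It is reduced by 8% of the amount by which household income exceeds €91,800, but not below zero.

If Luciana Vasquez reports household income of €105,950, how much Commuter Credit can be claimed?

Commuter Credit: 8% of the €14,150 excess over €91,800 is €1,132; credit = €3,075 − €1,132 = €1,943.

€1,943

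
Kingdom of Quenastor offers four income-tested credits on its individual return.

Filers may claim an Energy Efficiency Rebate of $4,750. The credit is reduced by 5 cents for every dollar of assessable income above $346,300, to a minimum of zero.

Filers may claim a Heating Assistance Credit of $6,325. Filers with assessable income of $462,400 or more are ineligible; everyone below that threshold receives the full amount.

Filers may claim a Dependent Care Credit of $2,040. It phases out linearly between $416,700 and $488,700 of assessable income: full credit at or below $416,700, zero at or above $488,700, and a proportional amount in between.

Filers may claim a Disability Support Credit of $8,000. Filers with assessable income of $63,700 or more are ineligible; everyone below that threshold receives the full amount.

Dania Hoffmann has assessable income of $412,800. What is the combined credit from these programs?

Energy Efficiency Rebate: 5% of the $66,500 excess over $346,300 is $3,325; credit = $4,750 − $3,325 = $1,425.
Heating Assistance Credit: $412,800 is below the $462,400 cutoff, so the full $6,325 applies.
Dependent Care Credit: $412,800 is at or below the $416,700 threshold, so the full $2,040 applies.
Disability Support Credit: $412,800 meets or exceeds the $63,700 cutoff, so the credit is $0.
Total: $1,425 + $6,325 + $2,040 + $0 = $9,790.

$9,790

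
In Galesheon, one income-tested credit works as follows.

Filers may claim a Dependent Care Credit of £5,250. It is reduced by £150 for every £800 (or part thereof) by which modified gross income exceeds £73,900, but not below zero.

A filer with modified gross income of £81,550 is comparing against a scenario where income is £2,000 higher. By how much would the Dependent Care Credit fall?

At £81,550 — income exceeds £73,900 by £7,650, which is 10 full-or-partial £800 increments; reduction = 10 × £150 = £1,500, leaving £3,750.
At £83,550 — income exceeds £73,900 by £9,650, which is 13 full-or-partial £800 increments; reduction = 13 × £150 = £1,950, leaving £3,300.
Lost: £3,750 − £3,300 = £450.

£450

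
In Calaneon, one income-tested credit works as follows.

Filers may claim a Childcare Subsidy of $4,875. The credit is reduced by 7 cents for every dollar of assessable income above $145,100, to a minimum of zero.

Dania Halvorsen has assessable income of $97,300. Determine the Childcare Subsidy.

Childcare Subsidy: $97,300 is at or below the $145,100 threshold, so the full $4,875 applies.

$4,875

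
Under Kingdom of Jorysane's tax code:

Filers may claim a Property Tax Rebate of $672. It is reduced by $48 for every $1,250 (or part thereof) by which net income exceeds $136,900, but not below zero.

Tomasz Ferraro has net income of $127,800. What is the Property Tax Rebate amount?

Property Tax Rebate: $127,800 is at or below the $136,900 threshold, so the full $672 applies.

$672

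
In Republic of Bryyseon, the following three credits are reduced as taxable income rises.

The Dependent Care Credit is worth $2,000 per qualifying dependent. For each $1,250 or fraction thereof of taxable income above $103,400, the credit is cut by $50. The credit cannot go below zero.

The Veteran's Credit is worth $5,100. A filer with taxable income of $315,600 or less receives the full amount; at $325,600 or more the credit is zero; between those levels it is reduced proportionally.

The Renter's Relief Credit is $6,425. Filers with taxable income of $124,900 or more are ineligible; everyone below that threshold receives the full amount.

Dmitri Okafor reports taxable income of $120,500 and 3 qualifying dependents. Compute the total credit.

$16,825

Dependent Care Credit: base = 3 × $2,000 = $6,000. income exceeds $103,400 by $17,100, which is 14 full-or-partial $1,250 increments; reduction = 14 × $50 = $700, leaving $5,300.
Veteran's Credit: $120,500 is at or below the $315,600 threshold, so the full $5,100 applies.
Renter's Relief Credit: $120,500 is below the $124,900 cutoff, so the full $6,425 applies.
Total: $5,300 + $5,100 + $6,425 = $16,825.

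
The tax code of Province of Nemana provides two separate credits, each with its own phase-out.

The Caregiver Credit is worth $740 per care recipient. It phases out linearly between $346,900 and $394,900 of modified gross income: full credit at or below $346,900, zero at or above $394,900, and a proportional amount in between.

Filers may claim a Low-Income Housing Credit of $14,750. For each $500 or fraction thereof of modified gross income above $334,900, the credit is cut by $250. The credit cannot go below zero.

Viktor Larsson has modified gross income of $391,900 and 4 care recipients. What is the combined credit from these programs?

$185

Caregiver Credit: base = 4 × $740 = $2,960. $391,900 is $45,000 into a $48,000 phase-out range, leaving 3,000/48,000 of the credit: $2,960 × 3,000/48,000 = $185.
Low-Income Housing Credit: income exceeds $334,900 by $57,000 → 114 increments × $250 = $28,500 ≥ base, so the credit is $0.
Total: $185 + $0 = $185.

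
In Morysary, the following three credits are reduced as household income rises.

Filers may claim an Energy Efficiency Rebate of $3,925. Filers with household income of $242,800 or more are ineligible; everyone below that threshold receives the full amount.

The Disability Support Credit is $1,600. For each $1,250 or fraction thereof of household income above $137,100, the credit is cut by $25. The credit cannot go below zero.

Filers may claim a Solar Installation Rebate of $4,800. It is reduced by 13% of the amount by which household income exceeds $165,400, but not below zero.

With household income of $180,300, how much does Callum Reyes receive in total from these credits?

Energy Efficiency Rebate: $180,300 is below the $242,800 cutoff, so the full $3,925 applies.
Disability Support Credit: income exceeds $137,100 by $43,200, which is 35 full-or-partial $1,250 increments; reduction = 35 × $25 = $875, leaving $725.
Solar Installation Rebate: 13% of the $14,900 excess over $165,400 is $1,937; credit = $4,800 − $1,937 = $2,863.
Total: $3,925 + $725 + $2,863 = $7,513.

$7,513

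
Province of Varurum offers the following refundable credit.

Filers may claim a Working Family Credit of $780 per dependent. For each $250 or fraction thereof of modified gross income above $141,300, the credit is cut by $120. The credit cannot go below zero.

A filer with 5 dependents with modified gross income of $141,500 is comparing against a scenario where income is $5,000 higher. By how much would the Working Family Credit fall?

At $141,500 — base = 5 × $780 = $3,900. income exceeds $141,300 by $200, which is 1 full-or-partial $250 increment; reduction = 1 × $120 = $120, leaving $3,780.
At $146,500 — base = 5 × $780 = $3,900. income exceeds $141,300 by $5,200, which is 21 full-or-partial $250 increments; reduction = 21 × $120 = $2,520, leaving $1,380.
Lost: $3,780 − $1,380 = $2,400.

$2,400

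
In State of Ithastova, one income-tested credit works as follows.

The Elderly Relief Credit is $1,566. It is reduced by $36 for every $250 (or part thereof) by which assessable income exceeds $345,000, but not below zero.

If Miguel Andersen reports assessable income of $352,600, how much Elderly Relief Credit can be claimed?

Elderly Relief Credit: income exceeds $345,000 by $7,600, which is 31 full-or-partial $250 increments; reduction = 31 × $36 = $1,116, leaving $450.

$450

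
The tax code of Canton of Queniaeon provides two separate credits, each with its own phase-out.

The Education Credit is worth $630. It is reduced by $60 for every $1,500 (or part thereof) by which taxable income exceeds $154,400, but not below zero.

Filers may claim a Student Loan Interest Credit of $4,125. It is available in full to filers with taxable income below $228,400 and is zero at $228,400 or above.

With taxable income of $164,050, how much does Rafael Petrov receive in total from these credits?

$4,335

Education Credit: income exceeds $154,400 by $9,650, which is 7 full-or-partial $1,500 increments; reduction = 7 × $60 = $420, leaving $210.
Student Loan Interest Credit: $164,050 is below the $228,400 cutoff, so the full $4,125 applies.
Total: $210 + $4,125 = $4,335.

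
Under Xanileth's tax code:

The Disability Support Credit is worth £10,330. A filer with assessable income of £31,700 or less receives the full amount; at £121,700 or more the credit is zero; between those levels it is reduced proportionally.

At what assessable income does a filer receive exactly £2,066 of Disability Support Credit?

£103,700

£2,066 is 2,066/10,330 of the full £10,330, so 8,264/10,330 of the £90,000 range has been used: income = £31,700 + £90,000 × 8,264/10,330 = £103,700.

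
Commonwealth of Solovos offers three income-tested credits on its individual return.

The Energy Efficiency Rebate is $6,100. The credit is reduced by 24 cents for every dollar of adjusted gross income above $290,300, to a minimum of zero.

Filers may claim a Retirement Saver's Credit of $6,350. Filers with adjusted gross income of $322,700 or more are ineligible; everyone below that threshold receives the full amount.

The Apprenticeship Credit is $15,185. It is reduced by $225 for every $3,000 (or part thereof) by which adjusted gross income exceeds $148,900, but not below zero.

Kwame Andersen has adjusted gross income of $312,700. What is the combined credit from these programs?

$9,884

Energy Efficiency Rebate: 24% of the $22,400 excess over $290,300 is $5,376; credit = $6,100 − $5,376 = $724.
Retirement Saver's Credit: $312,700 is below the $322,700 cutoff, so the full $6,350 applies.
Apprenticeship Credit: income exceeds $148,900 by $163,800, which is 55 full-or-partial $3,000 increments; reduction = 55 × $225 = $12,375, leaving $2,810.
Total: $724 + $6,350 + $2,810 = $9,884.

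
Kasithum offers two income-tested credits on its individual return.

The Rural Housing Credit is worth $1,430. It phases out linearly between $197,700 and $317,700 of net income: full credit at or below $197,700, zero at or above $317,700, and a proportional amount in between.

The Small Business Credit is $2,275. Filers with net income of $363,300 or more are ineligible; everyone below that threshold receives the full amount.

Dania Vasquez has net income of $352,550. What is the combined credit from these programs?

$2,275

Rural Housing Credit: $352,550 is at or above $317,700, so the credit is $0.
Small Business Credit: $352,550 is below the $363,300 cutoff, so the full $2,275 applies.
Total: $0 + $2,275 = $2,275.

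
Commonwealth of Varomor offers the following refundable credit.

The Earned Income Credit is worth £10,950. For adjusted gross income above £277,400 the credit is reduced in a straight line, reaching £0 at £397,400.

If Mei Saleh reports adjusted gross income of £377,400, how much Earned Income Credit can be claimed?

Earned Income Credit: £377,400 is £100,000 into a £120,000 phase-out range, leaving 20,000/120,000 of the credit: £10,950 × 20,000/120,000 = £1,825.

£1,825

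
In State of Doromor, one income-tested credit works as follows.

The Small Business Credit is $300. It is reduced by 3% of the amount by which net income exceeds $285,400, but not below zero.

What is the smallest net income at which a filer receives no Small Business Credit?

The credit falls by 3% of each dollar above $285,400, so it reaches zero when the excess is $300 / 3% = $10,000: income = $285,400 + $10,000 = $295,400.

$295,400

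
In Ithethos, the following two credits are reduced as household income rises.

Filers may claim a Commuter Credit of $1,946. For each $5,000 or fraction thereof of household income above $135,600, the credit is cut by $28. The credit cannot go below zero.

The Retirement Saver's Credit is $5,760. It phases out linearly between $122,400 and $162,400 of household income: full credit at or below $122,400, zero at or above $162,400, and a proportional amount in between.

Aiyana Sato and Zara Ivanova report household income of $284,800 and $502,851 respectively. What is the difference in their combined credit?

$1,106

Aiyana ($284,800): Commuter Credit: income exceeds $135,600 by $149,200, which is 30 full-or-partial $5,000 increments; reduction = 30 × $28 = $840, leaving $1,106. Retirement Saver's Credit: $284,800 is at or above $162,400, so the credit is $0. total $1,106 + $0 = $1,106
Zara ($502,851): Commuter Credit: income exceeds $135,600 by $367,251 → 74 increments × $28 = $2,072 ≥ base, so the credit is $0. Retirement Saver's Credit: $502,851 is at or above $162,400, so the credit is $0. total $0 + $0 = $0
Difference: |$1,106 − $0| = $1,106.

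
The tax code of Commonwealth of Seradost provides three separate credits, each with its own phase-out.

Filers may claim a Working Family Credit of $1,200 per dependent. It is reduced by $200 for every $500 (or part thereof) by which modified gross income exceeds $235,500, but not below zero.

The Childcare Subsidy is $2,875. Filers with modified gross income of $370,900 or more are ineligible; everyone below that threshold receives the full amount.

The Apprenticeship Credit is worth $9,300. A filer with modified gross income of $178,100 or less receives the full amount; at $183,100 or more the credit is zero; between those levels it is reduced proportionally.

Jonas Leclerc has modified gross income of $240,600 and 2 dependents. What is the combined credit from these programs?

Working Family Credit: base = 2 × $1,200 = $2,400. income exceeds $235,500 by $5,100, which is 11 full-or-partial $500 increments; reduction = 11 × $200 = $2,200, leaving $200.
Childcare Subsidy: $240,600 is below the $370,900 cutoff, so the full $2,875 applies.
Apprenticeship Credit: $240,600 is at or above $183,100, so the credit is $0.
Total: $200 + $2,875 + $0 = $3,075.

$3,075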